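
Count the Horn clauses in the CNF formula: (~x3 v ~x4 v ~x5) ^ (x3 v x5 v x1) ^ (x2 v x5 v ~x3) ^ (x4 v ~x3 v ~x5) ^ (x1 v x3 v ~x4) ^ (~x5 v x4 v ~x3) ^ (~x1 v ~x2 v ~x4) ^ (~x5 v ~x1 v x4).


A Horn clause has at most one positive literal.
Clause 1: 0 positive lit(s) -> Horn
Clause 2: 3 positive lit(s) -> not Horn
Clause 3: 2 positive lit(s) -> not Horn
Clause 4: 1 positive lit(s) -> Horn
Clause 5: 2 positive lit(s) -> not Horn
Clause 6: 1 positive lit(s) -> Horn
Clause 7: 0 positive lit(s) -> Horn
Clause 8: 1 positive lit(s) -> Horn
Total Horn clauses = 5.

5


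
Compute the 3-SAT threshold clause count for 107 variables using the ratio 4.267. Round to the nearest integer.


The 3-SAT phase transition occurs at approximately 4.267 clauses per variable.
m = 4.267 * 107 = 456.569.
Rounded to nearest integer: 457.

457


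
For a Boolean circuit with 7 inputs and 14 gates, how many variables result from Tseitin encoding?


The Tseitin transformation introduces one auxiliary variable per gate.
Total variables = inputs + gates = 7 + 14 = 21.

21


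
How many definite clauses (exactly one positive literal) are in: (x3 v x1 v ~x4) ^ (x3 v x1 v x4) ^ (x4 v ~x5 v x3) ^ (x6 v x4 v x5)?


A definite clause has exactly one positive literal.
Clause 1: 2 positive -> not definite
Clause 2: 3 positive -> not definite
Clause 3: 2 positive -> not definite
Clause 4: 3 positive -> not definite
Definite clause count = 0.

0


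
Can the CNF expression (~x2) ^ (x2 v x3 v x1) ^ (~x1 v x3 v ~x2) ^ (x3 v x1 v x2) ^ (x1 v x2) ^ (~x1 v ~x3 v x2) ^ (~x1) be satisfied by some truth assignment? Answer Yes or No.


Check all 8 possible truth assignments.
Number of satisfying assignments found: 0.
The formula is unsatisfiable.

No


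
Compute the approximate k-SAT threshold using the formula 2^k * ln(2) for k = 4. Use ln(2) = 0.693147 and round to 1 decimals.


Using the asymptotic formula: threshold ~ 2^k * ln(2).
2^4 = 16.
16 * 0.693147 = 11.1.

11.1


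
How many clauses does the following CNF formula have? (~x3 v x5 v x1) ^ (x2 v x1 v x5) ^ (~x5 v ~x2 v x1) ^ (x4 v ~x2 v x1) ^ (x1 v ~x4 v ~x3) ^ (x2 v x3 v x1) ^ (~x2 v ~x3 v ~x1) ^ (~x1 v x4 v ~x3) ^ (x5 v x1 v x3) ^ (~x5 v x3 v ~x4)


Each group enclosed in parentheses joined by ^ is one clause.
Counting the conjuncts: 10 clauses.

10


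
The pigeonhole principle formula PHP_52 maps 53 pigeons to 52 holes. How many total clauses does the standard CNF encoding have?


The PHP encoding has two parts:
1) At-least-one-hole clauses: 53 (one per pigeon, each with 52 literals).
2) At-most-one-pigeon-per-hole clauses: 52 holes * C(53,2) = 52 * 1378 = 71656.
Total clauses = 53 + 71656 = 71709.

71709


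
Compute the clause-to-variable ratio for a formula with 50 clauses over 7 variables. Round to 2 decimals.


Clause-to-variable ratio = clauses / variables.
50 / 7 = 7.14.

7.14


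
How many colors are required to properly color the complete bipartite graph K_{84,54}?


K_{84,54} is bipartite by definition: the two parts are independent sets, with every edge crossing between them.
Color all vertices in one part with color 1 and all vertices in the other part with color 2.
Since the graph has at least one edge, one color does not suffice.
Chromatic number = 2.

2


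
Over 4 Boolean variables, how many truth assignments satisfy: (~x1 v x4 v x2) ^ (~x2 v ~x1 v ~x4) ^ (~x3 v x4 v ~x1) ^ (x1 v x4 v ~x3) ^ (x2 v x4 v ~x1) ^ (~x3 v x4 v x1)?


Enumerate all 16 truth assignments over 4 variables.
Test each against every clause.
Satisfying assignments found: 9.

9


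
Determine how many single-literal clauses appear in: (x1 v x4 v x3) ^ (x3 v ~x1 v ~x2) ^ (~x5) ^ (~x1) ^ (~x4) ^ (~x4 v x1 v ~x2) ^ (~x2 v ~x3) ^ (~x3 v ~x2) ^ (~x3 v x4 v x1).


A unit clause contains exactly one literal.
Unit clauses found: (~x5), (~x1), (~x4).
Count = 3.

3


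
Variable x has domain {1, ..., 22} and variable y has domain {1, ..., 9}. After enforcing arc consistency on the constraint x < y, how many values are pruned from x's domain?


For the constraint x < y, x needs a supporting value in y's domain.
x can be at most 8 (one less than y's maximum).
Valid x values from domain: 8 out of 22.
Pruned = 22 - 8 = 14.

14


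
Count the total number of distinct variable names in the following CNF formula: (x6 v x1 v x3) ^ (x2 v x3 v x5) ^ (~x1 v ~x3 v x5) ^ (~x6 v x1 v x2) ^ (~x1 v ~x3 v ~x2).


Identify each distinct variable in the formula.
Variables found: x1, x2, x3, x5, x6.
Total distinct variables = 5.

5


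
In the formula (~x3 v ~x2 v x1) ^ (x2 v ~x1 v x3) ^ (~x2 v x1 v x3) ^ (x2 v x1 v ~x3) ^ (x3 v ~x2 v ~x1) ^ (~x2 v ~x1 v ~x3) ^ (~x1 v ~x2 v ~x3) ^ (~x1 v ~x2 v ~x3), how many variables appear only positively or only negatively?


A pure literal appears in only one polarity across all clauses.
No pure literals found.
Count = 0.

0


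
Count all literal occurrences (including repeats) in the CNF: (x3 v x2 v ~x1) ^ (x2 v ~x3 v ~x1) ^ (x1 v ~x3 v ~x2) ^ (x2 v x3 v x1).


Clause lengths: 3, 3, 3, 3.
Sum = 3 + 3 + 3 + 3 = 12.

12


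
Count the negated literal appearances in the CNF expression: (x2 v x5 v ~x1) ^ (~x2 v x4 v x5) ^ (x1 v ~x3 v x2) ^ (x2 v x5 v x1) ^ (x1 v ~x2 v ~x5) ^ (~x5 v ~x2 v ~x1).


Scan each clause for negated literals.
Clause 1: 1 negative; Clause 2: 1 negative; Clause 3: 1 negative; Clause 4: 0 negative; Clause 5: 2 negative; Clause 6: 3 negative.
Total negative literal occurrences = 8.

8


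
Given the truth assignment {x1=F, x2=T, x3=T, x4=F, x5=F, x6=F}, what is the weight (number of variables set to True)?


The weight is the number of variables assigned True.
True variables: x2, x3.
Weight = 2.

2


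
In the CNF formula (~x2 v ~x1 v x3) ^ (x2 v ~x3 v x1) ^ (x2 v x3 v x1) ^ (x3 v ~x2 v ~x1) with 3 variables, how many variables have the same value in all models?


Find all satisfying assignments: 5 model(s).
Check which variables have the same value in every model.
No variable is fixed across all models.
Backbone size = 0.

0


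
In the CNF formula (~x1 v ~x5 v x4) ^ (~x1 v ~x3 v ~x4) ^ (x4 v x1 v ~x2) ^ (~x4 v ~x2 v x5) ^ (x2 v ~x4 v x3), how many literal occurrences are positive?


Scan each clause for unnegated literals.
Clause 1: 1 positive; Clause 2: 0 positive; Clause 3: 2 positive; Clause 4: 1 positive; Clause 5: 2 positive.
Total positive literal occurrences = 6.

6


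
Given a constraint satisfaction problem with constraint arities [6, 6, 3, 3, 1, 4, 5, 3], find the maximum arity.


The arities are: 6, 6, 3, 3, 1, 4, 5, 3.
Scan for the maximum value.
Maximum arity = 6.

6


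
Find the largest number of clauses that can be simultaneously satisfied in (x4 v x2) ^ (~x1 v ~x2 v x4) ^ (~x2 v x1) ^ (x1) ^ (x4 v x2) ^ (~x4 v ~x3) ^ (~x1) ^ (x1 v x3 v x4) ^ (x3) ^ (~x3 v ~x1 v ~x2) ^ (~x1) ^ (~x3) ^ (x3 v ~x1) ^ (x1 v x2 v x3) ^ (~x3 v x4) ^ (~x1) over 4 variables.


Enumerate all 16 truth assignments.
For each, count how many of the 16 clauses are satisfied.
The formula is not fully satisfiable, so the maximum is below 16.
Maximum simultaneously satisfiable clauses = 13.

13


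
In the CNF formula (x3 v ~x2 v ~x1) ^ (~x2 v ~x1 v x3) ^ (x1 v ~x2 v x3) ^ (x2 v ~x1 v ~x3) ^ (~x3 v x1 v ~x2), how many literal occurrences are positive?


Scan each clause for unnegated literals.
Clause 1: 1 positive; Clause 2: 1 positive; Clause 3: 2 positive; Clause 4: 1 positive; Clause 5: 1 positive.
Total positive literal occurrences = 6.

6


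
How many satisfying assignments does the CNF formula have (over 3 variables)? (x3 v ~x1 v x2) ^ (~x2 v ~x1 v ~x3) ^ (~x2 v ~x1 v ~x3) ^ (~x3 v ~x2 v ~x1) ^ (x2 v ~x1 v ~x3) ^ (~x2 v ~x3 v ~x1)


Enumerate all 8 truth assignments over 3 variables.
Test each against every clause.
Satisfying assignments found: 5.

5


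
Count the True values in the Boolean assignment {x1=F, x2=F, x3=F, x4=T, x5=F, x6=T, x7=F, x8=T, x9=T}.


The weight is the number of variables assigned True.
True variables: x4, x6, x8, x9.
Weight = 4.

4


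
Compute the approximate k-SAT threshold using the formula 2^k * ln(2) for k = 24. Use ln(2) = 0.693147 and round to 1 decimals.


Using the asymptotic formula: threshold ~ 2^k * ln(2).
2^24 = 16777216.
16777216 * 0.693147 = 11629076.9.

11629076.9


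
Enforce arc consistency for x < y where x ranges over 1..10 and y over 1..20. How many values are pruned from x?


For the constraint x < y, x needs a supporting value in y's domain.
x can be at most 19 (one less than y's maximum).
Valid x values from domain: 10 out of 10.
Pruned = 10 - 10 = 0.

0


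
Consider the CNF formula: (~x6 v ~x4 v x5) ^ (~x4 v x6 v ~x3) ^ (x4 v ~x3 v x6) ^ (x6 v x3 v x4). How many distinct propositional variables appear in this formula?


Identify each distinct variable in the formula.
Variables found: x3, x4, x5, x6.
Total distinct variables = 4.

4


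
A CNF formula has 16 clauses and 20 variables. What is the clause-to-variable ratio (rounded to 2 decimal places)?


Clause-to-variable ratio = clauses / variables.
16 / 20 = 0.8.

0.8


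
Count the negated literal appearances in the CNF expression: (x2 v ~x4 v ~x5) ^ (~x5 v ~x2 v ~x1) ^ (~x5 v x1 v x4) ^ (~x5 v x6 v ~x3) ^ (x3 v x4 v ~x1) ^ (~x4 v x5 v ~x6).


Scan each clause for negated literals.
Clause 1: 2 negative; Clause 2: 3 negative; Clause 3: 1 negative; Clause 4: 2 negative; Clause 5: 1 negative; Clause 6: 2 negative.
Total negative literal occurrences = 11.

11


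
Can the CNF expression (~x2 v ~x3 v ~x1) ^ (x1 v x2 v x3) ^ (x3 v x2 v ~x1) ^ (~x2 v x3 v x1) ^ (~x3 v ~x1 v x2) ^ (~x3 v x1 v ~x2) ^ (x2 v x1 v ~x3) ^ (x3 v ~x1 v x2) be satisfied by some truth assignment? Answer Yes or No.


Check all 8 possible truth assignments.
Number of satisfying assignments found: 1.
The formula is satisfiable.

Yes


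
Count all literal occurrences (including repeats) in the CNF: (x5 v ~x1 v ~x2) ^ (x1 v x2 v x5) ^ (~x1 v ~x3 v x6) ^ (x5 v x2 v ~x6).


Clause lengths: 3, 3, 3, 3.
Sum = 3 + 3 + 3 + 3 = 12.

12


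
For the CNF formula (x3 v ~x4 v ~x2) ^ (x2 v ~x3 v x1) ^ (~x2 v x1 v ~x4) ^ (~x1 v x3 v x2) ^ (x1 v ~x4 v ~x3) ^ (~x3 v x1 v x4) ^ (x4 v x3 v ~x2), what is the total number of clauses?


Each group enclosed in parentheses joined by ^ is one clause.
Counting the conjuncts: 7 clauses.

7


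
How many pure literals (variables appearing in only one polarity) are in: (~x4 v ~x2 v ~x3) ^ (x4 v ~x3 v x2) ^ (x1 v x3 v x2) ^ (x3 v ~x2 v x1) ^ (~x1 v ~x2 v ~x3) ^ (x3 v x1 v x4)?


A pure literal appears in only one polarity across all clauses.
No pure literals found.
Count = 0.

0


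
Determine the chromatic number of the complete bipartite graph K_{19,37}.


K_{19,37} is bipartite by definition: the two parts are independent sets, with every edge crossing between them.
Color all vertices in one part with color 1 and all vertices in the other part with color 2.
Since the graph has at least one edge, one color does not suffice.
Chromatic number = 2.

2


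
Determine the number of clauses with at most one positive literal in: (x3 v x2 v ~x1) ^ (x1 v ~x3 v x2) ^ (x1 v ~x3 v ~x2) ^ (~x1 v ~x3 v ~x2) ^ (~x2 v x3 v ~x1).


A Horn clause has at most one positive literal.
Clause 1: 2 positive lit(s) -> not Horn
Clause 2: 2 positive lit(s) -> not Horn
Clause 3: 1 positive lit(s) -> Horn
Clause 4: 0 positive lit(s) -> Horn
Clause 5: 1 positive lit(s) -> Horn
Total Horn clauses = 3.

3


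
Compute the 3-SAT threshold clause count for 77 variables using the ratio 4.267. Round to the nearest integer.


The 3-SAT phase transition occurs at approximately 4.267 clauses per variable.
m = 4.267 * 77 = 328.559.
Rounded to nearest integer: 329.

329


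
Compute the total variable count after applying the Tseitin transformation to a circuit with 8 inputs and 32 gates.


The Tseitin transformation introduces one auxiliary variable per gate.
Total variables = inputs + gates = 8 + 32 = 40.

40


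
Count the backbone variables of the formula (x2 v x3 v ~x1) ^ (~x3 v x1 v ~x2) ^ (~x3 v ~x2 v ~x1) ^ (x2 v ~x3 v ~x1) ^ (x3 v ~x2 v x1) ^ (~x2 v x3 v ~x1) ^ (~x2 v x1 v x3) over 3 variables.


Find all satisfying assignments: 2 model(s).
Check which variables have the same value in every model.
Fixed variables: x1=F, x2=F.
Backbone size = 2.

2


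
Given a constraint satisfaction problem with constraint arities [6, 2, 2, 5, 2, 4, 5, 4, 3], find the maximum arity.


The arities are: 6, 2, 2, 5, 2, 4, 5, 4, 3.
Scan for the maximum value.
Maximum arity = 6.

6


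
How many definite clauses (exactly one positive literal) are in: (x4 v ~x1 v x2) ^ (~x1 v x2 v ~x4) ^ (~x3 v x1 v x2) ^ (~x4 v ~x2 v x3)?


A definite clause has exactly one positive literal.
Clause 1: 2 positive -> not definite
Clause 2: 1 positive -> definite
Clause 3: 2 positive -> not definite
Clause 4: 1 positive -> definite
Definite clause count = 2.

2


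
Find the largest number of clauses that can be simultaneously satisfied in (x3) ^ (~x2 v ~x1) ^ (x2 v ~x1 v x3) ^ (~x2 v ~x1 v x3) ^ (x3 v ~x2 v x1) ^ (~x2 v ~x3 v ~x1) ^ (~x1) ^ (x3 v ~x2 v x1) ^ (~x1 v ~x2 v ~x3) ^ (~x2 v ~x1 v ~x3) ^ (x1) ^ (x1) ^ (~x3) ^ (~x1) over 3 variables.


Enumerate all 8 truth assignments.
For each, count how many of the 14 clauses are satisfied.
The formula is not fully satisfiable, so the maximum is below 14.
Maximum simultaneously satisfiable clauses = 11.

11


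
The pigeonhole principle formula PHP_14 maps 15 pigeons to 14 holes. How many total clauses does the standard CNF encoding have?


The PHP encoding has two parts:
1) At-least-one-hole clauses: 15 (one per pigeon, each with 14 literals).
2) At-most-one-pigeon-per-hole clauses: 14 holes * C(15,2) = 14 * 105 = 1470.
Total clauses = 15 + 1470 = 1485.

1485


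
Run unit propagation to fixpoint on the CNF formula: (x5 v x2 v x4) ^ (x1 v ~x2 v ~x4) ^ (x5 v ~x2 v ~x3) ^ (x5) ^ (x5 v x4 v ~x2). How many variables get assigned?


Unit propagation repeatedly assigns the literal in any unit clause, then simplifies.
Assignments in order: x5 = T.
No further unit clauses remain.
Total variables assigned = 1.

1


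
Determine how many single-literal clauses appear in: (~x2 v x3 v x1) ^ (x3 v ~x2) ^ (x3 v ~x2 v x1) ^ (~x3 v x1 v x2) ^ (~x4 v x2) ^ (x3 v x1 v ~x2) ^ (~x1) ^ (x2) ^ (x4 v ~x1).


A unit clause contains exactly one literal.
Unit clauses found: (~x1), (x2).
Count = 2.

2


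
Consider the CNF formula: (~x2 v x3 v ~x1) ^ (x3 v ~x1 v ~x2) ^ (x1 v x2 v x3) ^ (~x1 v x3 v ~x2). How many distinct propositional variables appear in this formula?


Identify each distinct variable in the formula.
Variables found: x1, x2, x3.
Total distinct variables = 3.

3


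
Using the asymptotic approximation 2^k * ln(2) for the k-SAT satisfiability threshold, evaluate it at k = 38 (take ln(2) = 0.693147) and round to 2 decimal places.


Using the asymptotic formula: threshold ~ 2^k * ln(2).
2^38 = 274877906944.
274877906944 * 0.693147 = 190530796564.51.

190530796564.51


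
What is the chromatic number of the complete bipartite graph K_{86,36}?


K_{86,36} is bipartite by definition: the two parts are independent sets, with every edge crossing between them.
Color all vertices in one part with color 1 and all vertices in the other part with color 2.
Since the graph has at least one edge, one color does not suffice.
Chromatic number = 2.

2


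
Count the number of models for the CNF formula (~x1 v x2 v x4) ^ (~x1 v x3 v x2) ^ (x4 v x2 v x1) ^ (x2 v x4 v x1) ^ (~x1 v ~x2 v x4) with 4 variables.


Enumerate all 16 truth assignments over 4 variables.
Test each against every clause.
Satisfying assignments found: 9.

9


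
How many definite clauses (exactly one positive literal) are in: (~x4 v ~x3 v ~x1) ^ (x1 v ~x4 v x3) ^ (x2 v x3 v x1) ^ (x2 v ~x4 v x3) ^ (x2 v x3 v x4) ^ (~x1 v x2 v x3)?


A definite clause has exactly one positive literal.
Clause 1: 0 positive -> not definite
Clause 2: 2 positive -> not definite
Clause 3: 3 positive -> not definite
Clause 4: 2 positive -> not definite
Clause 5: 3 positive -> not definite
Clause 6: 2 positive -> not definite
Definite clause count = 0.

0


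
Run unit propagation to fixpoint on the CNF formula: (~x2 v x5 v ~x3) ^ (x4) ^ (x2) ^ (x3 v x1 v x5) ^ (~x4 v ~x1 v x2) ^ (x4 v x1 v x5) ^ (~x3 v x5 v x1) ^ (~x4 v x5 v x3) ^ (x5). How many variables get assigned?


Unit propagation repeatedly assigns the literal in any unit clause, then simplifies.
Assignments in order: x4 = T, x2 = T, x5 = T.
No further unit clauses remain.
Total variables assigned = 3.

3


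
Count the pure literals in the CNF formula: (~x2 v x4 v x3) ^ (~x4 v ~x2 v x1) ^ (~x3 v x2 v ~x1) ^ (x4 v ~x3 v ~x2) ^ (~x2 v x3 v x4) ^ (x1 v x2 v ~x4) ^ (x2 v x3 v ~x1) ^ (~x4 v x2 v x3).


A pure literal appears in only one polarity across all clauses.
No pure literals found.
Count = 0.

0


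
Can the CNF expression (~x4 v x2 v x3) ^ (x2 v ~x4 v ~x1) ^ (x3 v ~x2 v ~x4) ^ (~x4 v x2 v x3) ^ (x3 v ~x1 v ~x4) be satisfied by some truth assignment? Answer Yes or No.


Check all 16 possible truth assignments.
Number of satisfying assignments found: 11.
The formula is satisfiable.

Yes


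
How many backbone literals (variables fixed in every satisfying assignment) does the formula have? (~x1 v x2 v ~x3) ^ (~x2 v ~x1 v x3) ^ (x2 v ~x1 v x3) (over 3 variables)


Find all satisfying assignments: 5 model(s).
Check which variables have the same value in every model.
No variable is fixed across all models.
Backbone size = 0.

0


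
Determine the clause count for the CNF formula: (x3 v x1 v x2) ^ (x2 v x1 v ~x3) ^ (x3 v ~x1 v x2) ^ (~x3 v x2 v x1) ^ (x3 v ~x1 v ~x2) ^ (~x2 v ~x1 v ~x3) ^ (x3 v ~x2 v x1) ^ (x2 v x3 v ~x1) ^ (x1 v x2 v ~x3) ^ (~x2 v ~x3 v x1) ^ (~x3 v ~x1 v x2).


Each group enclosed in parentheses joined by ^ is one clause.
Counting the conjuncts: 11 clauses.

11


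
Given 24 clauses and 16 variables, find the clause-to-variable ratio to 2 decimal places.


Clause-to-variable ratio = clauses / variables.
24 / 16 = 1.5.

1.5


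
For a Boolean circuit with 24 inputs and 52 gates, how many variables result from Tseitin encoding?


The Tseitin transformation introduces one auxiliary variable per gate.
Total variables = inputs + gates = 24 + 52 = 76.

76


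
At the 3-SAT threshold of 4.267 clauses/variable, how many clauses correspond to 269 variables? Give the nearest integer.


The 3-SAT phase transition occurs at approximately 4.267 clauses per variable.
m = 4.267 * 269 = 1147.823.
Rounded to nearest integer: 1148.

1148


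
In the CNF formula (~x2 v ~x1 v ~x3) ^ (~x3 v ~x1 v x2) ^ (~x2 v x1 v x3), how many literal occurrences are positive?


Scan each clause for unnegated literals.
Clause 1: 0 positive; Clause 2: 1 positive; Clause 3: 2 positive.
Total positive literal occurrences = 3.

3


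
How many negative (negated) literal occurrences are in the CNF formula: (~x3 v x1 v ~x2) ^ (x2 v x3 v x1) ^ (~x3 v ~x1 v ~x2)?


Scan each clause for negated literals.
Clause 1: 2 negative; Clause 2: 0 negative; Clause 3: 3 negative.
Total negative literal occurrences = 5.

5


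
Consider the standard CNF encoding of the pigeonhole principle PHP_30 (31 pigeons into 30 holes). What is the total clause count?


The PHP encoding has two parts:
1) At-least-one-hole clauses: 31 (one per pigeon, each with 30 literals).
2) At-most-one-pigeon-per-hole clauses: 30 holes * C(31,2) = 30 * 465 = 13950.
Total clauses = 31 + 13950 = 13981.

13981


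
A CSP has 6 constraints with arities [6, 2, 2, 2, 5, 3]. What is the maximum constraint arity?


The arities are: 6, 2, 2, 2, 5, 3.
Scan for the maximum value.
Maximum arity = 6.

6


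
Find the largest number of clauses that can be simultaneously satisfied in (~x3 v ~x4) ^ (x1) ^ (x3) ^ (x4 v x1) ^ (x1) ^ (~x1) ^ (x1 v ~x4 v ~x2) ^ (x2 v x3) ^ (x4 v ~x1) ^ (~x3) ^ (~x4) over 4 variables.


Enumerate all 16 truth assignments.
For each, count how many of the 11 clauses are satisfied.
The formula is not fully satisfiable, so the maximum is below 11.
Maximum simultaneously satisfiable clauses = 8.

8


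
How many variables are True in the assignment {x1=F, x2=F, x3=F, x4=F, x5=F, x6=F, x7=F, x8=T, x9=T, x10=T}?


The weight is the number of variables assigned True.
True variables: x8, x9, x10.
Weight = 3.

3


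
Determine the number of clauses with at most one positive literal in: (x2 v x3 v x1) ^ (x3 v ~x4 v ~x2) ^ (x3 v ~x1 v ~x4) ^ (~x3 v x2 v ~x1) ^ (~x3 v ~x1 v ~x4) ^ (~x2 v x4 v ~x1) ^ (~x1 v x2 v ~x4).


A Horn clause has at most one positive literal.
Clause 1: 3 positive lit(s) -> not Horn
Clause 2: 1 positive lit(s) -> Horn
Clause 3: 1 positive lit(s) -> Horn
Clause 4: 1 positive lit(s) -> Horn
Clause 5: 0 positive lit(s) -> Horn
Clause 6: 1 positive lit(s) -> Horn
Clause 7: 1 positive lit(s) -> Horn
Total Horn clauses = 6.

6


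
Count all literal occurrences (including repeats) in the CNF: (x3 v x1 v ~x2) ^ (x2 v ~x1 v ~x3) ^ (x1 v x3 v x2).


Clause lengths: 3, 3, 3.
Sum = 3 + 3 + 3 = 9.

9


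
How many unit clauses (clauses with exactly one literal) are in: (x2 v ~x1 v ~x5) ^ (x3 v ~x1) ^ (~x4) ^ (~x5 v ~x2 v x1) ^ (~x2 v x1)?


A unit clause contains exactly one literal.
Unit clauses found: (~x4).
Count = 1.

1


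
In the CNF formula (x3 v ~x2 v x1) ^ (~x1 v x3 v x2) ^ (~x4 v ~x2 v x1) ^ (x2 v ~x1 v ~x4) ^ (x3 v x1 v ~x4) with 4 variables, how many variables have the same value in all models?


Find all satisfying assignments: 9 model(s).
Check which variables have the same value in every model.
No variable is fixed across all models.
Backbone size = 0.

0


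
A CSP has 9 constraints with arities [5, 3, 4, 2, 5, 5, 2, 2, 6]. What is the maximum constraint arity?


The arities are: 5, 3, 4, 2, 5, 5, 2, 2, 6.
Scan for the maximum value.
Maximum arity = 6.

6


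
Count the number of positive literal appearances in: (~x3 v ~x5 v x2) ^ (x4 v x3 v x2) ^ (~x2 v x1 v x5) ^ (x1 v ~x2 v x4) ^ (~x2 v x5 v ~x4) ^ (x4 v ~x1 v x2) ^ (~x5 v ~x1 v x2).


Scan each clause for unnegated literals.
Clause 1: 1 positive; Clause 2: 3 positive; Clause 3: 2 positive; Clause 4: 2 positive; Clause 5: 1 positive; Clause 6: 2 positive; Clause 7: 1 positive.
Total positive literal occurrences = 12.

12


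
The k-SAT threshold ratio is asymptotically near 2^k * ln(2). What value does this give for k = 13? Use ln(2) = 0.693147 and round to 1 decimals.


Using the asymptotic formula: threshold ~ 2^k * ln(2).
2^13 = 8192.
8192 * 0.693147 = 5678.3.

5678.3


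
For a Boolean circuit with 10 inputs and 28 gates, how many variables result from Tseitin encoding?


The Tseitin transformation introduces one auxiliary variable per gate.
Total variables = inputs + gates = 10 + 28 = 38.

38


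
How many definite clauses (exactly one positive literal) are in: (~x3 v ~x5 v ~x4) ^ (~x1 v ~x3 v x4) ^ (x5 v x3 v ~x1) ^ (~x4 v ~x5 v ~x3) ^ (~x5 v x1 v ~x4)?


A definite clause has exactly one positive literal.
Clause 1: 0 positive -> not definite
Clause 2: 1 positive -> definite
Clause 3: 2 positive -> not definite
Clause 4: 0 positive -> not definite
Clause 5: 1 positive -> definite
Definite clause count = 2.

2


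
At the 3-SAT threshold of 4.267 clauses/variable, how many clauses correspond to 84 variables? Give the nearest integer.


The 3-SAT phase transition occurs at approximately 4.267 clauses per variable.
m = 4.267 * 84 = 358.428.
Rounded to nearest integer: 358.

358


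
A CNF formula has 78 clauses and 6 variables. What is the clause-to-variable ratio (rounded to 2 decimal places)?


Clause-to-variable ratio = clauses / variables.
78 / 6 = 13.0.

13.0


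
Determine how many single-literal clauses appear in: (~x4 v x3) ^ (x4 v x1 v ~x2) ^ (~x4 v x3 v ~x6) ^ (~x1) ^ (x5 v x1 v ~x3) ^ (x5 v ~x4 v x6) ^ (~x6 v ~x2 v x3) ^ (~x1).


A unit clause contains exactly one literal.
Unit clauses found: (~x1), (~x1).
Count = 2.

2


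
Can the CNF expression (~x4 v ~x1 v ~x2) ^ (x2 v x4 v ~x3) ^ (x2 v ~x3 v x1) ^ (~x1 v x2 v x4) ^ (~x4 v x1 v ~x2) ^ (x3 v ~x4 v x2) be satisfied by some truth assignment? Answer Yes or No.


Check all 16 possible truth assignments.
Number of satisfying assignments found: 6.
The formula is satisfiable.

Yes


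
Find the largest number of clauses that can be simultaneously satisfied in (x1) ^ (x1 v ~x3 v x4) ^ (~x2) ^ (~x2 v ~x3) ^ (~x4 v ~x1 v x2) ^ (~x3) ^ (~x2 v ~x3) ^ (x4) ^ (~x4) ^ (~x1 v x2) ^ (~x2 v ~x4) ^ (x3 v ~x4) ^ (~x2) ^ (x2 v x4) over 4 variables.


Enumerate all 16 truth assignments.
For each, count how many of the 14 clauses are satisfied.
The formula is not fully satisfiable, so the maximum is below 14.
Maximum simultaneously satisfiable clauses = 11.

11


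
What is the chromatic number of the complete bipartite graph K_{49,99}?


K_{49,99} is bipartite by definition: the two parts are independent sets, with every edge crossing between them.
Color all vertices in one part with color 1 and all vertices in the other part with color 2.
Since the graph has at least one edge, one color does not suffice.
Chromatic number = 2.

2


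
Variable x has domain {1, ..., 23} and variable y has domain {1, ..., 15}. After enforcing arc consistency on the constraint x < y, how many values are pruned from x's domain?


For the constraint x < y, x needs a supporting value in y's domain.
x can be at most 14 (one less than y's maximum).
Valid x values from domain: 14 out of 23.
Pruned = 23 - 14 = 9.

9


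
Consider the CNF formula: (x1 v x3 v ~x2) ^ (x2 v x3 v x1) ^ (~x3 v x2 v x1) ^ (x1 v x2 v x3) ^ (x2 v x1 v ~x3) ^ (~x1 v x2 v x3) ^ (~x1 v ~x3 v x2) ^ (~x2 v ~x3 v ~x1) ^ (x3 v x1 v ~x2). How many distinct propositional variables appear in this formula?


Identify each distinct variable in the formula.
Variables found: x1, x2, x3.
Total distinct variables = 3.

3


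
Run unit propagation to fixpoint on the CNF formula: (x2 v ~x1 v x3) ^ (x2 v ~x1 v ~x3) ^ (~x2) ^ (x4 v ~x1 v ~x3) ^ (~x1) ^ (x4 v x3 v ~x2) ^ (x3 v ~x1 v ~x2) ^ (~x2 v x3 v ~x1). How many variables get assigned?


Unit propagation repeatedly assigns the literal in any unit clause, then simplifies.
Assignments in order: x2 = F, x1 = F.
No further unit clauses remain.
Total variables assigned = 2.

2


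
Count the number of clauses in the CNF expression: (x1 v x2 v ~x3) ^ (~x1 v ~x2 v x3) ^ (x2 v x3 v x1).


Each group enclosed in parentheses joined by ^ is one clause.
Counting the conjuncts: 3 clauses.

3


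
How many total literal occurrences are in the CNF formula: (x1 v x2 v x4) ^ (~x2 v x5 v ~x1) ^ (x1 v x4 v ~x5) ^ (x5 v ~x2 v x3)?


Clause lengths: 3, 3, 3, 3.
Sum = 3 + 3 + 3 + 3 = 12.

12


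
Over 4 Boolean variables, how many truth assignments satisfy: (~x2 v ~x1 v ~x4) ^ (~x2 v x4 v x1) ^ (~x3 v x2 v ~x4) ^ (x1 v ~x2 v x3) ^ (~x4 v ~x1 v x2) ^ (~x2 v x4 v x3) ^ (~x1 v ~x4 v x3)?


Enumerate all 16 truth assignments over 4 variables.
Test each against every clause.
Satisfying assignments found: 7.

7


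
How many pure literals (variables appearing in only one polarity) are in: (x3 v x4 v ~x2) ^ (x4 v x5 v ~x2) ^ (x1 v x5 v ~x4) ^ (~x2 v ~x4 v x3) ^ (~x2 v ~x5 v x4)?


A pure literal appears in only one polarity across all clauses.
Pure literals: x1 (positive only), x2 (negative only), x3 (positive only).
Count = 3.

3


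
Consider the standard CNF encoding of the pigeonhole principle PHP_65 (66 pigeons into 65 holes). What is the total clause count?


The PHP encoding has two parts:
1) At-least-one-hole clauses: 66 (one per pigeon, each with 65 literals).
2) At-most-one-pigeon-per-hole clauses: 65 holes * C(66,2) = 65 * 2145 = 139425.
Total clauses = 66 + 139425 = 139491.

139491


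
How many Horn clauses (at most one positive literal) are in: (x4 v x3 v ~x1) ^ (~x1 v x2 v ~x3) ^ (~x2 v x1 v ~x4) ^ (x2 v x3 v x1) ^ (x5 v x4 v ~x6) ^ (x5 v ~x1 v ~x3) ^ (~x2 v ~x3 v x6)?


A Horn clause has at most one positive literal.
Clause 1: 2 positive lit(s) -> not Horn
Clause 2: 1 positive lit(s) -> Horn
Clause 3: 1 positive lit(s) -> Horn
Clause 4: 3 positive lit(s) -> not Horn
Clause 5: 2 positive lit(s) -> not Horn
Clause 6: 1 positive lit(s) -> Horn
Clause 7: 1 positive lit(s) -> Horn
Total Horn clauses = 4.

4


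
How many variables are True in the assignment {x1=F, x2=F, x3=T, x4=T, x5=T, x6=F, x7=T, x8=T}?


The weight is the number of variables assigned True.
True variables: x3, x4, x5, x7, x8.
Weight = 5.

5


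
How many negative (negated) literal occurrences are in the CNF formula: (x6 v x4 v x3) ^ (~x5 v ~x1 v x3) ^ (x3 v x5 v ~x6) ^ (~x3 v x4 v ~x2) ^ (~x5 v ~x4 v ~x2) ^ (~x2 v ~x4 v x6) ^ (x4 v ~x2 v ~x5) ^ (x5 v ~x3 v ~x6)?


Scan each clause for negated literals.
Clause 1: 0 negative; Clause 2: 2 negative; Clause 3: 1 negative; Clause 4: 2 negative; Clause 5: 3 negative; Clause 6: 2 negative; Clause 7: 2 negative; Clause 8: 2 negative.
Total negative literal occurrences = 14.

14


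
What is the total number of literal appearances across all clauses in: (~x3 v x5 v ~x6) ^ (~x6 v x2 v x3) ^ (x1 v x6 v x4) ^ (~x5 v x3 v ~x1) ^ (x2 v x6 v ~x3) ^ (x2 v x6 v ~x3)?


Clause lengths: 3, 3, 3, 3, 3, 3.
Sum = 3 + 3 + 3 + 3 + 3 + 3 = 18.

18


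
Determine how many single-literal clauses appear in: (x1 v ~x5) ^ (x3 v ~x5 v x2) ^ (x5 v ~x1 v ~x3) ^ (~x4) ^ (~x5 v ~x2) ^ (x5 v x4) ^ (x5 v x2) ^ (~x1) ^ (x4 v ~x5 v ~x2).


A unit clause contains exactly one literal.
Unit clauses found: (~x4), (~x1).
Count = 2.

2


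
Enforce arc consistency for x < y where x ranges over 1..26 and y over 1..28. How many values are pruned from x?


For the constraint x < y, x needs a supporting value in y's domain.
x can be at most 27 (one less than y's maximum).
Valid x values from domain: 26 out of 26.
Pruned = 26 - 26 = 0.

0


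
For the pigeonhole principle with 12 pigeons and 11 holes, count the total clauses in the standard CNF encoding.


The PHP encoding has two parts:
1) At-least-one-hole clauses: 12 (one per pigeon, each with 11 literals).
2) At-most-one-pigeon-per-hole clauses: 11 holes * C(12,2) = 11 * 66 = 726.
Total clauses = 12 + 726 = 738.

738


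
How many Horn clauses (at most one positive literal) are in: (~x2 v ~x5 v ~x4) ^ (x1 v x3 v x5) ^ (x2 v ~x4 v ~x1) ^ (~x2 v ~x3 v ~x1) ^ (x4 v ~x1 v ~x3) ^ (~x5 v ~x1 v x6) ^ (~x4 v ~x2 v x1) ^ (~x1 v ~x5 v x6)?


A Horn clause has at most one positive literal.
Clause 1: 0 positive lit(s) -> Horn
Clause 2: 3 positive lit(s) -> not Horn
Clause 3: 1 positive lit(s) -> Horn
Clause 4: 0 positive lit(s) -> Horn
Clause 5: 1 positive lit(s) -> Horn
Clause 6: 1 positive lit(s) -> Horn
Clause 7: 1 positive lit(s) -> Horn
Clause 8: 1 positive lit(s) -> Horn
Total Horn clauses = 7.

7


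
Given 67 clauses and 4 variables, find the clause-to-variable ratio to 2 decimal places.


Clause-to-variable ratio = clauses / variables.
67 / 4 = 16.75.

16.75


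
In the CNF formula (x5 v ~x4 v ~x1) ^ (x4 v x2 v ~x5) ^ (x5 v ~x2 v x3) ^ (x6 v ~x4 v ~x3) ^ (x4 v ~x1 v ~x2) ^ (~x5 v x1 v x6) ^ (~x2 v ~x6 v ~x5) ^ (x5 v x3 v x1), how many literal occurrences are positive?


Scan each clause for unnegated literals.
Clause 1: 1 positive; Clause 2: 2 positive; Clause 3: 2 positive; Clause 4: 1 positive; Clause 5: 1 positive; Clause 6: 2 positive; Clause 7: 0 positive; Clause 8: 3 positive.
Total positive literal occurrences = 12.

12


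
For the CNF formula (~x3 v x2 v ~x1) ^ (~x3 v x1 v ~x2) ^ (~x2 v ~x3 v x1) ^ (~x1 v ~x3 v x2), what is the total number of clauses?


Each group enclosed in parentheses joined by ^ is one clause.
Counting the conjuncts: 4 clauses.

4


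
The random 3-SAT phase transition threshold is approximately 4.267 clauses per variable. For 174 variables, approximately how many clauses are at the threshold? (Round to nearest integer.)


The 3-SAT phase transition occurs at approximately 4.267 clauses per variable.
m = 4.267 * 174 = 742.458.
Rounded to nearest integer: 742.

742


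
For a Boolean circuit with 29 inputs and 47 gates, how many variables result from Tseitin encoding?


The Tseitin transformation introduces one auxiliary variable per gate.
Total variables = inputs + gates = 29 + 47 = 76.

76


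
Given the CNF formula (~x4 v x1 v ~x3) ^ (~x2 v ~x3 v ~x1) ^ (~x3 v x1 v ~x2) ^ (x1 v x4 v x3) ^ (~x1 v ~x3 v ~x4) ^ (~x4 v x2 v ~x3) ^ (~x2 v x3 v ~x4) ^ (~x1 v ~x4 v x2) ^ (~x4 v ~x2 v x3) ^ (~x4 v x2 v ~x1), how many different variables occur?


Identify each distinct variable in the formula.
Variables found: x1, x2, x3, x4.
Total distinct variables = 4.

4


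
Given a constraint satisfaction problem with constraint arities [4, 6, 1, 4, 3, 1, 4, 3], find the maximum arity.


The arities are: 4, 6, 1, 4, 3, 1, 4, 3.
Scan for the maximum value.
Maximum arity = 6.

6


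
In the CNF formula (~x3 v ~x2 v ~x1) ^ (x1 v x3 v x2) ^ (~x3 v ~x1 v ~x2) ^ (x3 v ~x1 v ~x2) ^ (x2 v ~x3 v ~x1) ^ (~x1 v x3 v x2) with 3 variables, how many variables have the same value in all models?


Find all satisfying assignments: 3 model(s).
Check which variables have the same value in every model.
Fixed variables: x1=F.
Backbone size = 1.

1


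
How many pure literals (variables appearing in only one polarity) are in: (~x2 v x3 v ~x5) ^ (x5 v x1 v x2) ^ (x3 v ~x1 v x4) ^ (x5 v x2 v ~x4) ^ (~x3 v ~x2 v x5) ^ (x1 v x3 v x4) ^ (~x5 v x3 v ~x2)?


A pure literal appears in only one polarity across all clauses.
No pure literals found.
Count = 0.

0


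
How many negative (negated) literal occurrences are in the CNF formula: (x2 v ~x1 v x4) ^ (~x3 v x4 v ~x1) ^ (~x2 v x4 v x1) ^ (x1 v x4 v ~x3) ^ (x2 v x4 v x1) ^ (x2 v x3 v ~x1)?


Scan each clause for negated literals.
Clause 1: 1 negative; Clause 2: 2 negative; Clause 3: 1 negative; Clause 4: 1 negative; Clause 5: 0 negative; Clause 6: 1 negative.
Total negative literal occurrences = 6.

6


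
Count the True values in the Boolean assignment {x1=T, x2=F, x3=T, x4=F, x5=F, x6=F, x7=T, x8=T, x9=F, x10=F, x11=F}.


The weight is the number of variables assigned True.
True variables: x1, x3, x7, x8.
Weight = 4.

4


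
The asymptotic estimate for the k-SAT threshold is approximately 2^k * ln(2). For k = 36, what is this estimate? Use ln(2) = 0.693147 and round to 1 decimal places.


Using the asymptotic formula: threshold ~ 2^k * ln(2).
2^36 = 68719476736.
68719476736 * 0.693147 = 47632699141.1.

47632699141.1


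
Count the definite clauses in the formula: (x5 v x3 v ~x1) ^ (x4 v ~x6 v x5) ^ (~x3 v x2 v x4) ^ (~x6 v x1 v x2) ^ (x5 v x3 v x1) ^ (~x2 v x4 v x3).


A definite clause has exactly one positive literal.
Clause 1: 2 positive -> not definite
Clause 2: 2 positive -> not definite
Clause 3: 2 positive -> not definite
Clause 4: 2 positive -> not definite
Clause 5: 3 positive -> not definite
Clause 6: 2 positive -> not definite
Definite clause count = 0.

0


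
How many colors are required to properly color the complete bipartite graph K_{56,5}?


K_{56,5} is bipartite by definition: the two parts are independent sets, with every edge crossing between them.
Color all vertices in one part with color 1 and all vertices in the other part with color 2.
Since the graph has at least one edge, one color does not suffice.
Chromatic number = 2.

2


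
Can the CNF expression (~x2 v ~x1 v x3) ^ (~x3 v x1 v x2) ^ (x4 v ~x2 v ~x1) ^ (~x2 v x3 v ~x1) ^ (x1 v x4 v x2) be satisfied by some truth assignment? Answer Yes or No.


Check all 16 possible truth assignments.
Number of satisfying assignments found: 10.
The formula is satisfiable.

Yes


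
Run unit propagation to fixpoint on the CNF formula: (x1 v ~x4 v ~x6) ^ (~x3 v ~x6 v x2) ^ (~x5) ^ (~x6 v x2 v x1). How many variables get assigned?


Unit propagation repeatedly assigns the literal in any unit clause, then simplifies.
Assignments in order: x5 = F.
No further unit clauses remain.
Total variables assigned = 1.

1


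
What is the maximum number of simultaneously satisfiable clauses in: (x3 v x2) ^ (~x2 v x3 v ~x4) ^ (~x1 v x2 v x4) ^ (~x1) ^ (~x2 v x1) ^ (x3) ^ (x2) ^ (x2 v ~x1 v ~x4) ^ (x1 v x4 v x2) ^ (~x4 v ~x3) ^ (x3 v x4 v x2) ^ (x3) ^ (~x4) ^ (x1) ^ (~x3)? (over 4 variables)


Enumerate all 16 truth assignments.
For each, count how many of the 15 clauses are satisfied.
The formula is not fully satisfiable, so the maximum is below 15.
Maximum simultaneously satisfiable clauses = 13.

13


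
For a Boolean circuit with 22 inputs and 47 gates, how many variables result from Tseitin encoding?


The Tseitin transformation introduces one auxiliary variable per gate.
Total variables = inputs + gates = 22 + 47 = 69.

69


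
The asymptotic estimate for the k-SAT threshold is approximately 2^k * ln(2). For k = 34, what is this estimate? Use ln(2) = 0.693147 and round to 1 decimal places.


Using the asymptotic formula: threshold ~ 2^k * ln(2).
2^34 = 17179869184.
17179869184 * 0.693147 = 11908174785.3.

11908174785.3


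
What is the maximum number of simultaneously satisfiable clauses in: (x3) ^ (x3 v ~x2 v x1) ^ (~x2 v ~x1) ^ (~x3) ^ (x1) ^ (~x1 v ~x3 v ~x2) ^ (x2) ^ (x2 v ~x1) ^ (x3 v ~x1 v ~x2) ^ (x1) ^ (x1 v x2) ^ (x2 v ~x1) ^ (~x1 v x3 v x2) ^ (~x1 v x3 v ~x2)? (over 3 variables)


Enumerate all 8 truth assignments.
For each, count how many of the 14 clauses are satisfied.
The formula is not fully satisfiable, so the maximum is below 14.
Maximum simultaneously satisfiable clauses = 11.

11


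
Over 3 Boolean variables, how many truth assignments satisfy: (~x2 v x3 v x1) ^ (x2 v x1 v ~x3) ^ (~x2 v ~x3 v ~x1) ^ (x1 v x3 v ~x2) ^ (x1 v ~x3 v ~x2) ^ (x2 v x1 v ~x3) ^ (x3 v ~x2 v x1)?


Enumerate all 8 truth assignments over 3 variables.
Test each against every clause.
Satisfying assignments found: 4.

4


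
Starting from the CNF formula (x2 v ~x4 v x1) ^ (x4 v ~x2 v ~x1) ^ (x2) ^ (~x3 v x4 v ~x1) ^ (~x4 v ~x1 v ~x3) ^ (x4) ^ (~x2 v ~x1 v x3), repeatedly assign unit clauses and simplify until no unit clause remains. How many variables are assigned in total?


Unit propagation repeatedly assigns the literal in any unit clause, then simplifies.
Assignments in order: x2 = T, x4 = T.
No further unit clauses remain.
Total variables assigned = 2.

2


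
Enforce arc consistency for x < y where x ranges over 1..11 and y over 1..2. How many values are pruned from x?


For the constraint x < y, x needs a supporting value in y's domain.
x can be at most 1 (one less than y's maximum).
Valid x values from domain: 1 out of 11.
Pruned = 11 - 1 = 10.

10


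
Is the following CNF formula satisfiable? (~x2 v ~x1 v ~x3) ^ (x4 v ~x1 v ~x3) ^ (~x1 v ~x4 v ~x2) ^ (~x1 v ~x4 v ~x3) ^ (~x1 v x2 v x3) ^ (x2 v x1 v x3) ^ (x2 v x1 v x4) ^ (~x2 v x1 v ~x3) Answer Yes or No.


Check all 16 possible truth assignments.
Number of satisfying assignments found: 4.
The formula is satisfiable.

Yes


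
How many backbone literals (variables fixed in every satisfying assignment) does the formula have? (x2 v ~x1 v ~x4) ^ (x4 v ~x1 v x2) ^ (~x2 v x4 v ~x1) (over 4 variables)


Find all satisfying assignments: 10 model(s).
Check which variables have the same value in every model.
No variable is fixed across all models.
Backbone size = 0.

0


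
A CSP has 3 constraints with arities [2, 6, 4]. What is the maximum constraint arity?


The arities are: 2, 6, 4.
Scan for the maximum value.
Maximum arity = 6.

6


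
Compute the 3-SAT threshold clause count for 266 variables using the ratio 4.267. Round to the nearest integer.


The 3-SAT phase transition occurs at approximately 4.267 clauses per variable.
m = 4.267 * 266 = 1135.022.
Rounded to nearest integer: 1135.

1135


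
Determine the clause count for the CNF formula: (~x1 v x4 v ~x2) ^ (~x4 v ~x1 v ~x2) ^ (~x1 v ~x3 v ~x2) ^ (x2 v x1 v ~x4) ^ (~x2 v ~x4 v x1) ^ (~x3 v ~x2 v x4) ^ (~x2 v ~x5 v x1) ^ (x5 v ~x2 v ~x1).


Each group enclosed in parentheses joined by ^ is one clause.
Counting the conjuncts: 8 clauses.

8
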